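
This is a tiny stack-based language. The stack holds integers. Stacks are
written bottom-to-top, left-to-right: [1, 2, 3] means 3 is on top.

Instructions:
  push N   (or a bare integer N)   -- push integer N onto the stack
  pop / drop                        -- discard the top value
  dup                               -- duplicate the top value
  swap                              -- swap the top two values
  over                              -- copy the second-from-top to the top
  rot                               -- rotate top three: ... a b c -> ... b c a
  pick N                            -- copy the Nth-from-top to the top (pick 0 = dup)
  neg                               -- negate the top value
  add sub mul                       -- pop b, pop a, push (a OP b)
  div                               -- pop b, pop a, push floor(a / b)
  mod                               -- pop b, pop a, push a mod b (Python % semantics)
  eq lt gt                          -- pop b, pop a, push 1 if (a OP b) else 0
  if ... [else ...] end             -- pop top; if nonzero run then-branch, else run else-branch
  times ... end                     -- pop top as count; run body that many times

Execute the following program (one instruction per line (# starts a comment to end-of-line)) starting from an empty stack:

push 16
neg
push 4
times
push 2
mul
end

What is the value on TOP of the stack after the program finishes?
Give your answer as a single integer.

After 'push 16': [16]
After 'neg': [-16]
After 'push 4': [-16, 4]
After 'times': [-16]
After 'push 2': [-16, 2]
After 'mul': [-32]
After 'push 2': [-32, 2]
After 'mul': [-64]
After 'push 2': [-64, 2]
After 'mul': [-128]
After 'push 2': [-128, 2]
After 'mul': [-256]

Answer: -256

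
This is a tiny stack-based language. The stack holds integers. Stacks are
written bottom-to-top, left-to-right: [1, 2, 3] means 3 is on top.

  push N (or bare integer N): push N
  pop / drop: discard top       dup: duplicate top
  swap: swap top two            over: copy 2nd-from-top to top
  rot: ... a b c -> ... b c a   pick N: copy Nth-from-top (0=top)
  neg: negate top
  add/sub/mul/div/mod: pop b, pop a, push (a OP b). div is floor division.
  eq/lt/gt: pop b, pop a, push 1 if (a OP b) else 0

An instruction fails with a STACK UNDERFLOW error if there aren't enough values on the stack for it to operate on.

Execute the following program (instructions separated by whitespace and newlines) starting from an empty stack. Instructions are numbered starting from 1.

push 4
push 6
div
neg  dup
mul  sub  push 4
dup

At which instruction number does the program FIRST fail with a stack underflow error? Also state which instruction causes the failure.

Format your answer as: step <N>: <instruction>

Step 1 ('push 4'): stack = [4], depth = 1
Step 2 ('push 6'): stack = [4, 6], depth = 2
Step 3 ('div'): stack = [0], depth = 1
Step 4 ('neg'): stack = [0], depth = 1
Step 5 ('dup'): stack = [0, 0], depth = 2
Step 6 ('mul'): stack = [0], depth = 1
Step 7 ('sub'): needs 2 value(s) but depth is 1 — STACK UNDERFLOW

Answer: step 7: sub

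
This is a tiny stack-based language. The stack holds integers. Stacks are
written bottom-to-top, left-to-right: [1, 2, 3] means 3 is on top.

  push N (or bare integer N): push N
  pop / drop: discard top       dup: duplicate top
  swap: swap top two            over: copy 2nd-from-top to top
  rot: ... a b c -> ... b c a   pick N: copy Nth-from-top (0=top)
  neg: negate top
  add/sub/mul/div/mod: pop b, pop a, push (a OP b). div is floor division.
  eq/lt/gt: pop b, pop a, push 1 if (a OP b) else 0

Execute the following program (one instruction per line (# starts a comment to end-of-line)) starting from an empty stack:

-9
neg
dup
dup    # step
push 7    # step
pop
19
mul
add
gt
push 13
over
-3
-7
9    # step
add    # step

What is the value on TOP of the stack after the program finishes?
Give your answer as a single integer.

After 'push -9': [-9]
After 'neg': [9]
After 'dup': [9, 9]
After 'dup': [9, 9, 9]
After 'push 7': [9, 9, 9, 7]
After 'pop': [9, 9, 9]
After 'push 19': [9, 9, 9, 19]
After 'mul': [9, 9, 171]
After 'add': [9, 180]
After 'gt': [0]
After 'push 13': [0, 13]
After 'over': [0, 13, 0]
After 'push -3': [0, 13, 0, -3]
After 'push -7': [0, 13, 0, -3, -7]
After 'push 9': [0, 13, 0, -3, -7, 9]
After 'add': [0, 13, 0, -3, 2]

Answer: 2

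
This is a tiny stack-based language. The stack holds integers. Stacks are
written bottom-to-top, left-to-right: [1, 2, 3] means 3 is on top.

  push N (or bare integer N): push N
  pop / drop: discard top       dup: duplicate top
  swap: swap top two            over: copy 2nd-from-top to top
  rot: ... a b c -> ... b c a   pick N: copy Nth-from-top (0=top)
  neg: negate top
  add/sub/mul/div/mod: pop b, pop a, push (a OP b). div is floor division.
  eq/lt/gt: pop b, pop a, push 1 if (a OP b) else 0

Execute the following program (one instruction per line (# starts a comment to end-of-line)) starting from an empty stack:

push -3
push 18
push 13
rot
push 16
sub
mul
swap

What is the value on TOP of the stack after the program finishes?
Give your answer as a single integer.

After 'push -3': [-3]
After 'push 18': [-3, 18]
After 'push 13': [-3, 18, 13]
After 'rot': [18, 13, -3]
After 'push 16': [18, 13, -3, 16]
After 'sub': [18, 13, -19]
After 'mul': [18, -247]
After 'swap': [-247, 18]

Answer: 18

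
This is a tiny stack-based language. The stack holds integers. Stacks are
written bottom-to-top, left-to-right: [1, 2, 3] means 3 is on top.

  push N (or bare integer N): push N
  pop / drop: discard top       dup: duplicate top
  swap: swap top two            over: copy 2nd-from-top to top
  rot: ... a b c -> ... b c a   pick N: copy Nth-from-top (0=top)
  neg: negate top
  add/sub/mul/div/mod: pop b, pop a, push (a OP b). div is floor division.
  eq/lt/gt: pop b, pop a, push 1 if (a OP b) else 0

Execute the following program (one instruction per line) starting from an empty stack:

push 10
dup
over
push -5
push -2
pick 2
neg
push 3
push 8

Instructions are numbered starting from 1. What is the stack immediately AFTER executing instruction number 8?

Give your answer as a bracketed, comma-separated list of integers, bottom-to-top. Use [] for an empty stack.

Step 1 ('push 10'): [10]
Step 2 ('dup'): [10, 10]
Step 3 ('over'): [10, 10, 10]
Step 4 ('push -5'): [10, 10, 10, -5]
Step 5 ('push -2'): [10, 10, 10, -5, -2]
Step 6 ('pick 2'): [10, 10, 10, -5, -2, 10]
Step 7 ('neg'): [10, 10, 10, -5, -2, -10]
Step 8 ('push 3'): [10, 10, 10, -5, -2, -10, 3]

Answer: [10, 10, 10, -5, -2, -10, 3]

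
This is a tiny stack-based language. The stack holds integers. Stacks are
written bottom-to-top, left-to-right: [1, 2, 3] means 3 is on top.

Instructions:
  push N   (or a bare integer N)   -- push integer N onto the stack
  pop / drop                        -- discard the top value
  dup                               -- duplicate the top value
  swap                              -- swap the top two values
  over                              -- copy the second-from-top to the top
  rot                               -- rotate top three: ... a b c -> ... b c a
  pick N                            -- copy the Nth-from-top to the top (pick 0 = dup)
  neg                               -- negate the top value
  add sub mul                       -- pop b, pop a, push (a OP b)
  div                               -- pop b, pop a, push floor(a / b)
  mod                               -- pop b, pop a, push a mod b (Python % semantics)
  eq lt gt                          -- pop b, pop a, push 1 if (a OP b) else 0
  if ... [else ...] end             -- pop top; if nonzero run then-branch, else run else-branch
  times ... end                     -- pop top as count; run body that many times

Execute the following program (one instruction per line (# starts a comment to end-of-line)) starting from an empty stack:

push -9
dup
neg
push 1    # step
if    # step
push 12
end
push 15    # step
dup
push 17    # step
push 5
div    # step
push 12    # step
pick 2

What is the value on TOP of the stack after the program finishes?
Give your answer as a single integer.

Answer: 15

Derivation:
After 'push -9': [-9]
After 'dup': [-9, -9]
After 'neg': [-9, 9]
After 'push 1': [-9, 9, 1]
After 'if': [-9, 9]
After 'push 12': [-9, 9, 12]
After 'push 15': [-9, 9, 12, 15]
After 'dup': [-9, 9, 12, 15, 15]
After 'push 17': [-9, 9, 12, 15, 15, 17]
After 'push 5': [-9, 9, 12, 15, 15, 17, 5]
After 'div': [-9, 9, 12, 15, 15, 3]
After 'push 12': [-9, 9, 12, 15, 15, 3, 12]
After 'pick 2': [-9, 9, 12, 15, 15, 3, 12, 15]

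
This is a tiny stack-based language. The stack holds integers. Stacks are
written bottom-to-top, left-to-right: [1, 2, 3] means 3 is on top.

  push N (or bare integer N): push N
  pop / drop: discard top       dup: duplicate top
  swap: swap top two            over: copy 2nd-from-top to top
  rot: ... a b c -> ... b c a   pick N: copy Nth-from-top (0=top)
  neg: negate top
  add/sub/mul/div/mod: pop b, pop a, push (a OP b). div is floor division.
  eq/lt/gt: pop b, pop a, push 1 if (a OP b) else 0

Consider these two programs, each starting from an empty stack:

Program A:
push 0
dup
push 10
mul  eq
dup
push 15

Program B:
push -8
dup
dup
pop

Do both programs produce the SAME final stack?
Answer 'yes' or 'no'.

Program A trace:
  After 'push 0': [0]
  After 'dup': [0, 0]
  After 'push 10': [0, 0, 10]
  After 'mul': [0, 0]
  After 'eq': [1]
  After 'dup': [1, 1]
  After 'push 15': [1, 1, 15]
Program A final stack: [1, 1, 15]

Program B trace:
  After 'push -8': [-8]
  After 'dup': [-8, -8]
  After 'dup': [-8, -8, -8]
  After 'pop': [-8, -8]
Program B final stack: [-8, -8]
Same: no

Answer: no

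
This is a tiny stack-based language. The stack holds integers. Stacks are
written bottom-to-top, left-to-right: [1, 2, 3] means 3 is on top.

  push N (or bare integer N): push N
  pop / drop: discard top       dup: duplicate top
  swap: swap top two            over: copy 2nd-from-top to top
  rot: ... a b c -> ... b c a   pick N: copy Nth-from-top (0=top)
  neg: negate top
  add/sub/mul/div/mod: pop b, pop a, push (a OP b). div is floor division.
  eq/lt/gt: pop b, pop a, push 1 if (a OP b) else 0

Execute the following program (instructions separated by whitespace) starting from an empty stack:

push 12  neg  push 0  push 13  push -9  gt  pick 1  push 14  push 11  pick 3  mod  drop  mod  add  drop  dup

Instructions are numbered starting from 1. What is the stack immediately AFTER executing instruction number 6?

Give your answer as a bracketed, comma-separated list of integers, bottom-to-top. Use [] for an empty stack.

Answer: [-12, 0, 1]

Derivation:
Step 1 ('push 12'): [12]
Step 2 ('neg'): [-12]
Step 3 ('push 0'): [-12, 0]
Step 4 ('push 13'): [-12, 0, 13]
Step 5 ('push -9'): [-12, 0, 13, -9]
Step 6 ('gt'): [-12, 0, 1]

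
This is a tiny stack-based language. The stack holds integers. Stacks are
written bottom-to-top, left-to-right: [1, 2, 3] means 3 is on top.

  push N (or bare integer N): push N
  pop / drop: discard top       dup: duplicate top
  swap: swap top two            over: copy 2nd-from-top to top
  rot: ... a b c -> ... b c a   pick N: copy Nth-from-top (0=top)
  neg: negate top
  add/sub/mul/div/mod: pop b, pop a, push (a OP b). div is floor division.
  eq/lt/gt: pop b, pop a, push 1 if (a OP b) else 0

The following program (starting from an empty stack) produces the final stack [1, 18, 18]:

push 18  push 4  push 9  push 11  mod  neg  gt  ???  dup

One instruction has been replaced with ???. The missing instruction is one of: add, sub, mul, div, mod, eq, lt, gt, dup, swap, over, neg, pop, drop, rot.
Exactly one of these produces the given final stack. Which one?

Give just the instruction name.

Answer: swap

Derivation:
Stack before ???: [18, 1]
Stack after ???:  [1, 18]
The instruction that transforms [18, 1] -> [1, 18] is: swap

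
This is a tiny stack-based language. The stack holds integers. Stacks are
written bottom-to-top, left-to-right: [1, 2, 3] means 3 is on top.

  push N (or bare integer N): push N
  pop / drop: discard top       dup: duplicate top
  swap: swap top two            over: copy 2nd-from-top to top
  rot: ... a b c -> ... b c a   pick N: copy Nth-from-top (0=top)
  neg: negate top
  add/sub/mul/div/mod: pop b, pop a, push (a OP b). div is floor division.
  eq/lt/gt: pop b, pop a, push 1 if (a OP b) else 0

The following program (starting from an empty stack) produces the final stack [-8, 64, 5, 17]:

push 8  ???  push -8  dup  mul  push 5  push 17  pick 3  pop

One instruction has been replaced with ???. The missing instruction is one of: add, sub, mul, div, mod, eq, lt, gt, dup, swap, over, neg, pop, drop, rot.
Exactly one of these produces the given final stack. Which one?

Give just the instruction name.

Stack before ???: [8]
Stack after ???:  [-8]
The instruction that transforms [8] -> [-8] is: neg

Answer: neg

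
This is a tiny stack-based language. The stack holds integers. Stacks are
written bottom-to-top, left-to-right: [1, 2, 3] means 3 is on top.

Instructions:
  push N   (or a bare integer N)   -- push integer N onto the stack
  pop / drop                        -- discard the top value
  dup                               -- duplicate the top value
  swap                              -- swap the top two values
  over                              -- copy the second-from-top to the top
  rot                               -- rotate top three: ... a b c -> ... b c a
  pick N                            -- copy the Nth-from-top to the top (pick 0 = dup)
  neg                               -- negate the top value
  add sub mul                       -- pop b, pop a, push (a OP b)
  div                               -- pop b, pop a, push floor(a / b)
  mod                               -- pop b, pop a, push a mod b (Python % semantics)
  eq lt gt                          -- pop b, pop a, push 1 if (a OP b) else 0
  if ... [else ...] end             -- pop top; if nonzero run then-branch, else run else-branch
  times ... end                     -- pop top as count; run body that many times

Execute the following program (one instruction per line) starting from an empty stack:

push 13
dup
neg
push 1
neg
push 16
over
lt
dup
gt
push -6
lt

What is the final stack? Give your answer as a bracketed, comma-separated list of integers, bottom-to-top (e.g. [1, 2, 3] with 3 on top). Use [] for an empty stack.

Answer: [13, -13, -1, 0]

Derivation:
After 'push 13': [13]
After 'dup': [13, 13]
After 'neg': [13, -13]
After 'push 1': [13, -13, 1]
After 'neg': [13, -13, -1]
After 'push 16': [13, -13, -1, 16]
After 'over': [13, -13, -1, 16, -1]
After 'lt': [13, -13, -1, 0]
After 'dup': [13, -13, -1, 0, 0]
After 'gt': [13, -13, -1, 0]
After 'push -6': [13, -13, -1, 0, -6]
After 'lt': [13, -13, -1, 0]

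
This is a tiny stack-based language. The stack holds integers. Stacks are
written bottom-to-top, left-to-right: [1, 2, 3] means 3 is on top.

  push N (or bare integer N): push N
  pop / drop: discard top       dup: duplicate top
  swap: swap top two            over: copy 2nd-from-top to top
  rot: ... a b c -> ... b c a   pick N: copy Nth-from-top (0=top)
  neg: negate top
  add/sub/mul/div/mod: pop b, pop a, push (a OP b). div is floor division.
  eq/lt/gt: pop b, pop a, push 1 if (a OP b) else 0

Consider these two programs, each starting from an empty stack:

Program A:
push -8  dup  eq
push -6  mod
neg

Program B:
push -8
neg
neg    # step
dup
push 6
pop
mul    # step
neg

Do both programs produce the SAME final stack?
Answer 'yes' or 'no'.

Answer: no

Derivation:
Program A trace:
  After 'push -8': [-8]
  After 'dup': [-8, -8]
  After 'eq': [1]
  After 'push -6': [1, -6]
  After 'mod': [-5]
  After 'neg': [5]
Program A final stack: [5]

Program B trace:
  After 'push -8': [-8]
  After 'neg': [8]
  After 'neg': [-8]
  After 'dup': [-8, -8]
  After 'push 6': [-8, -8, 6]
  After 'pop': [-8, -8]
  After 'mul': [64]
  After 'neg': [-64]
Program B final stack: [-64]
Same: no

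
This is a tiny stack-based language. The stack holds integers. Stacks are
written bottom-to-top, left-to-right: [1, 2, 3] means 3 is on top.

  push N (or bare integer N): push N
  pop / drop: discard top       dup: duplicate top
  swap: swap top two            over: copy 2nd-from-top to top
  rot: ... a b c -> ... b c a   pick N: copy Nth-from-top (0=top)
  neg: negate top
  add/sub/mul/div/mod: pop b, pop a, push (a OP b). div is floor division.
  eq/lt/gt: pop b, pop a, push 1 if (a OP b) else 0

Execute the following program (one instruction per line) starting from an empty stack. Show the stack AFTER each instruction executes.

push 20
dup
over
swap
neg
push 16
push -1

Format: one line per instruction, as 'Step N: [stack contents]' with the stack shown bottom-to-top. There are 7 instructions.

Step 1: [20]
Step 2: [20, 20]
Step 3: [20, 20, 20]
Step 4: [20, 20, 20]
Step 5: [20, 20, -20]
Step 6: [20, 20, -20, 16]
Step 7: [20, 20, -20, 16, -1]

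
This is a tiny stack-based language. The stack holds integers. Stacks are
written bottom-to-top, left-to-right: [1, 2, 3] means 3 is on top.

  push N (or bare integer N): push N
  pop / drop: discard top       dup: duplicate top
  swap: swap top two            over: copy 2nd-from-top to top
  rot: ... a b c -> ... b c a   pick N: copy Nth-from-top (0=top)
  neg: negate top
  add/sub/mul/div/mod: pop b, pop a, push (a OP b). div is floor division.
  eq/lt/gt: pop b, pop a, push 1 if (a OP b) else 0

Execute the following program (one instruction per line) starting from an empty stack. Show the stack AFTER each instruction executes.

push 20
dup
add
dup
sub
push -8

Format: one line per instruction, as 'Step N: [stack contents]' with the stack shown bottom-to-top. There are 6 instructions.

Step 1: [20]
Step 2: [20, 20]
Step 3: [40]
Step 4: [40, 40]
Step 5: [0]
Step 6: [0, -8]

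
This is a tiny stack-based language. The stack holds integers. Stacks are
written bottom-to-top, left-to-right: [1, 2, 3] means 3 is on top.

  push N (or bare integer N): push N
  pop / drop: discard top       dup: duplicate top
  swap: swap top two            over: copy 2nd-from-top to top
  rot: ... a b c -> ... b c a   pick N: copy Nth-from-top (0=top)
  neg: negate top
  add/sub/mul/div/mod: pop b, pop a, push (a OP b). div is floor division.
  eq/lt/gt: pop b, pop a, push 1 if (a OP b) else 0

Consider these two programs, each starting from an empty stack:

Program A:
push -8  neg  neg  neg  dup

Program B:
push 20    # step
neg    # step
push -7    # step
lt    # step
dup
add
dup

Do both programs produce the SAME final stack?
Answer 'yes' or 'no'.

Program A trace:
  After 'push -8': [-8]
  After 'neg': [8]
  After 'neg': [-8]
  After 'neg': [8]
  After 'dup': [8, 8]
Program A final stack: [8, 8]

Program B trace:
  After 'push 20': [20]
  After 'neg': [-20]
  After 'push -7': [-20, -7]
  After 'lt': [1]
  After 'dup': [1, 1]
  After 'add': [2]
  After 'dup': [2, 2]
Program B final stack: [2, 2]
Same: no

Answer: no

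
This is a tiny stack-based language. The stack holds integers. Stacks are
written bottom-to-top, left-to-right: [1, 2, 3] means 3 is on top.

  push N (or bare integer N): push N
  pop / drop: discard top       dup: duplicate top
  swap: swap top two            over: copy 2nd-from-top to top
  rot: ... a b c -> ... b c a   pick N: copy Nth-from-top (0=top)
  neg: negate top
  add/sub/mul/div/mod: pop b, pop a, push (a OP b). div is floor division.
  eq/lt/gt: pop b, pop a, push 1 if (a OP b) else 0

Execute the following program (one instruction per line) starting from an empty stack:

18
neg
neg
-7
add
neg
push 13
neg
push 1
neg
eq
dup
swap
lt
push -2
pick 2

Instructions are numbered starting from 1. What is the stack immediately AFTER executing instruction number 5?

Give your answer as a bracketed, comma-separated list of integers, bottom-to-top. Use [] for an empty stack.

Answer: [11]

Derivation:
Step 1 ('18'): [18]
Step 2 ('neg'): [-18]
Step 3 ('neg'): [18]
Step 4 ('-7'): [18, -7]
Step 5 ('add'): [11]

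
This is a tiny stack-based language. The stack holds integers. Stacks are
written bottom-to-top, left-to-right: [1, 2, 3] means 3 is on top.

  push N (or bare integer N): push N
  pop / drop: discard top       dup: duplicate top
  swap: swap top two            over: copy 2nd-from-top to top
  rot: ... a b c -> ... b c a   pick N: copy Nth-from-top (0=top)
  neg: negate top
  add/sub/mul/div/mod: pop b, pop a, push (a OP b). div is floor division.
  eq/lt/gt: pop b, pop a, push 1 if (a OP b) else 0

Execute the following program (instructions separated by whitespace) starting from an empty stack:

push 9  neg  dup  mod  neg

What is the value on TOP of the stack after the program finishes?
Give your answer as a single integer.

After 'push 9': [9]
After 'neg': [-9]
After 'dup': [-9, -9]
After 'mod': [0]
After 'neg': [0]

Answer: 0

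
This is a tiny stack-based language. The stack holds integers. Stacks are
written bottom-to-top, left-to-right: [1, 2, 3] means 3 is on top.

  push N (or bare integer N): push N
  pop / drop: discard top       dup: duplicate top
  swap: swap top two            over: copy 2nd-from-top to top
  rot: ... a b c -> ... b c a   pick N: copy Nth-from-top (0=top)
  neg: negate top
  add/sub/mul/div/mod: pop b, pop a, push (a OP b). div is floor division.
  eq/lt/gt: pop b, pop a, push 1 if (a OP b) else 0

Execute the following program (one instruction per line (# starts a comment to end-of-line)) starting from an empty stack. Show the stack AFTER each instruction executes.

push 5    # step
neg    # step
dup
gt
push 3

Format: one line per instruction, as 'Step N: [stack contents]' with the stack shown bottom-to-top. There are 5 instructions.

Step 1: [5]
Step 2: [-5]
Step 3: [-5, -5]
Step 4: [0]
Step 5: [0, 3]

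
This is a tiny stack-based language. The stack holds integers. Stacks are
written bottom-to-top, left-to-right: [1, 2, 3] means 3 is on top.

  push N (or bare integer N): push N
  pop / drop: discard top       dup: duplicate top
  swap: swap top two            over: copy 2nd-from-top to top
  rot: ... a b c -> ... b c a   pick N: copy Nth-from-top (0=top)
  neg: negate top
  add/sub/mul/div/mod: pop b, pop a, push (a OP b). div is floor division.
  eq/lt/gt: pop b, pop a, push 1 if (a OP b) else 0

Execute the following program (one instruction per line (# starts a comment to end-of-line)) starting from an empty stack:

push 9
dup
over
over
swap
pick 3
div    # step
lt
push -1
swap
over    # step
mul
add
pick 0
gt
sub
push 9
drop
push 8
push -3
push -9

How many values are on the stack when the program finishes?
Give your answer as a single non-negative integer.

Answer: 5

Derivation:
After 'push 9': stack = [9] (depth 1)
After 'dup': stack = [9, 9] (depth 2)
After 'over': stack = [9, 9, 9] (depth 3)
After 'over': stack = [9, 9, 9, 9] (depth 4)
After 'swap': stack = [9, 9, 9, 9] (depth 4)
After 'pick 3': stack = [9, 9, 9, 9, 9] (depth 5)
After 'div': stack = [9, 9, 9, 1] (depth 4)
After 'lt': stack = [9, 9, 0] (depth 3)
After 'push -1': stack = [9, 9, 0, -1] (depth 4)
After 'swap': stack = [9, 9, -1, 0] (depth 4)
  ...
After 'mul': stack = [9, 9, -1, 0] (depth 4)
After 'add': stack = [9, 9, -1] (depth 3)
After 'pick 0': stack = [9, 9, -1, -1] (depth 4)
After 'gt': stack = [9, 9, 0] (depth 3)
After 'sub': stack = [9, 9] (depth 2)
After 'push 9': stack = [9, 9, 9] (depth 3)
After 'drop': stack = [9, 9] (depth 2)
After 'push 8': stack = [9, 9, 8] (depth 3)
After 'push -3': stack = [9, 9, 8, -3] (depth 4)
After 'push -9': stack = [9, 9, 8, -3, -9] (depth 5)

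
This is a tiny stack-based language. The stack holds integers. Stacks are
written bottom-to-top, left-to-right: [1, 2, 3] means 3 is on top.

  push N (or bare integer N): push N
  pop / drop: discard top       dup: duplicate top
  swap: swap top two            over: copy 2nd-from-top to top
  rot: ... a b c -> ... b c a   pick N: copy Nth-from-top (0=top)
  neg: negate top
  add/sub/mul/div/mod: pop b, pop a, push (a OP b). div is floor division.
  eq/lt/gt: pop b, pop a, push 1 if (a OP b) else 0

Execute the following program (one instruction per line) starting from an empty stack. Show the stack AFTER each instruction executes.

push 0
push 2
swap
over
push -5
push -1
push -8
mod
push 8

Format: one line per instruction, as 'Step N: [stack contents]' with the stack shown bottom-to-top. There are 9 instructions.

Step 1: [0]
Step 2: [0, 2]
Step 3: [2, 0]
Step 4: [2, 0, 2]
Step 5: [2, 0, 2, -5]
Step 6: [2, 0, 2, -5, -1]
Step 7: [2, 0, 2, -5, -1, -8]
Step 8: [2, 0, 2, -5, -1]
Step 9: [2, 0, 2, -5, -1, 8]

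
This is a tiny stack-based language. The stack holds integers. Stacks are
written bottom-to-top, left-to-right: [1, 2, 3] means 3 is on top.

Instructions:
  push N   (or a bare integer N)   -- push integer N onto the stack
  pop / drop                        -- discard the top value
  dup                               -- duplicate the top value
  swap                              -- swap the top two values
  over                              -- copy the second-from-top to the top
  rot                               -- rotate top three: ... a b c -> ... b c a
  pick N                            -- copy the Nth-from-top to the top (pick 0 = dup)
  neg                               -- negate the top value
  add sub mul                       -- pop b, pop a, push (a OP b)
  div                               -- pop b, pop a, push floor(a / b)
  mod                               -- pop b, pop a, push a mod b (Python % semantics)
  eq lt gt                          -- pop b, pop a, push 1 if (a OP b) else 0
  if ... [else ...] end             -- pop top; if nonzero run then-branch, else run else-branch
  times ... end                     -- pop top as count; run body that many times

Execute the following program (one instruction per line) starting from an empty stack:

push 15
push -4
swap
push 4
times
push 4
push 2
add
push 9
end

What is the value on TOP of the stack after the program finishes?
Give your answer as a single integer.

Answer: 9

Derivation:
After 'push 15': [15]
After 'push -4': [15, -4]
After 'swap': [-4, 15]
After 'push 4': [-4, 15, 4]
After 'times': [-4, 15]
After 'push 4': [-4, 15, 4]
After 'push 2': [-4, 15, 4, 2]
After 'add': [-4, 15, 6]
After 'push 9': [-4, 15, 6, 9]
After 'push 4': [-4, 15, 6, 9, 4]
  ...
After 'add': [-4, 15, 6, 9, 6]
After 'push 9': [-4, 15, 6, 9, 6, 9]
After 'push 4': [-4, 15, 6, 9, 6, 9, 4]
After 'push 2': [-4, 15, 6, 9, 6, 9, 4, 2]
After 'add': [-4, 15, 6, 9, 6, 9, 6]
After 'push 9': [-4, 15, 6, 9, 6, 9, 6, 9]
After 'push 4': [-4, 15, 6, 9, 6, 9, 6, 9, 4]
After 'push 2': [-4, 15, 6, 9, 6, 9, 6, 9, 4, 2]
After 'add': [-4, 15, 6, 9, 6, 9, 6, 9, 6]
After 'push 9': [-4, 15, 6, 9, 6, 9, 6, 9, 6, 9]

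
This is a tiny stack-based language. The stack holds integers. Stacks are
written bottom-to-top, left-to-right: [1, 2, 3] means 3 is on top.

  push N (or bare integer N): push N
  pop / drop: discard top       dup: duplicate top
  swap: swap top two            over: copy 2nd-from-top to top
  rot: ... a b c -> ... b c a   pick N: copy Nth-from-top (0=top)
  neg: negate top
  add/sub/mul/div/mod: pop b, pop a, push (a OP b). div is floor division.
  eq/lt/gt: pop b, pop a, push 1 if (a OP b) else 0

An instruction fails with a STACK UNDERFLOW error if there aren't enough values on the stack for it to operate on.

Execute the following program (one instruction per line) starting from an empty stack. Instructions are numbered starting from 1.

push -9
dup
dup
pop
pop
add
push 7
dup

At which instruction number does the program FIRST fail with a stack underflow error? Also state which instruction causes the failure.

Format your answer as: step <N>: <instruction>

Answer: step 6: add

Derivation:
Step 1 ('push -9'): stack = [-9], depth = 1
Step 2 ('dup'): stack = [-9, -9], depth = 2
Step 3 ('dup'): stack = [-9, -9, -9], depth = 3
Step 4 ('pop'): stack = [-9, -9], depth = 2
Step 5 ('pop'): stack = [-9], depth = 1
Step 6 ('add'): needs 2 value(s) but depth is 1 — STACK UNDERFLOW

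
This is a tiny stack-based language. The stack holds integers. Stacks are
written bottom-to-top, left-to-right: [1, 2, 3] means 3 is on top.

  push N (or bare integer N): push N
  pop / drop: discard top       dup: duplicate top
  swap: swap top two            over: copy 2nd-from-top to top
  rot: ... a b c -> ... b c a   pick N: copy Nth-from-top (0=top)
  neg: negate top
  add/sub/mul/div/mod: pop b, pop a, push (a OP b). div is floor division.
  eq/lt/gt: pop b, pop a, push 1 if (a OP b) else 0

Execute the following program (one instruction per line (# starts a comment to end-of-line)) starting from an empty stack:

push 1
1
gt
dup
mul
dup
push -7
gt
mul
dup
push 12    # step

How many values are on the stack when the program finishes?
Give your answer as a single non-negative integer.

After 'push 1': stack = [1] (depth 1)
After 'push 1': stack = [1, 1] (depth 2)
After 'gt': stack = [0] (depth 1)
After 'dup': stack = [0, 0] (depth 2)
After 'mul': stack = [0] (depth 1)
After 'dup': stack = [0, 0] (depth 2)
After 'push -7': stack = [0, 0, -7] (depth 3)
After 'gt': stack = [0, 1] (depth 2)
After 'mul': stack = [0] (depth 1)
After 'dup': stack = [0, 0] (depth 2)
After 'push 12': stack = [0, 0, 12] (depth 3)

Answer: 3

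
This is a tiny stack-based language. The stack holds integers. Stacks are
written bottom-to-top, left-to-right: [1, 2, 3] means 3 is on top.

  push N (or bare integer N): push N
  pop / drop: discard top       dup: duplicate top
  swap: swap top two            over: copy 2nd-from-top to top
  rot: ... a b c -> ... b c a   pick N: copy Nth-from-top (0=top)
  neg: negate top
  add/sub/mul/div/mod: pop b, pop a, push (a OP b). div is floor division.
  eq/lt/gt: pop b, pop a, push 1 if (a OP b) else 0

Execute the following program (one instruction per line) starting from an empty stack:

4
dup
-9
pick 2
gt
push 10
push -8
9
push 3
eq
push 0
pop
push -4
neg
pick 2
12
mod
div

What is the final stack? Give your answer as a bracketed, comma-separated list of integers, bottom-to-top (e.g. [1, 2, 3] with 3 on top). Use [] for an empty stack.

After 'push 4': [4]
After 'dup': [4, 4]
After 'push -9': [4, 4, -9]
After 'pick 2': [4, 4, -9, 4]
After 'gt': [4, 4, 0]
After 'push 10': [4, 4, 0, 10]
After 'push -8': [4, 4, 0, 10, -8]
After 'push 9': [4, 4, 0, 10, -8, 9]
After 'push 3': [4, 4, 0, 10, -8, 9, 3]
After 'eq': [4, 4, 0, 10, -8, 0]
After 'push 0': [4, 4, 0, 10, -8, 0, 0]
After 'pop': [4, 4, 0, 10, -8, 0]
After 'push -4': [4, 4, 0, 10, -8, 0, -4]
After 'neg': [4, 4, 0, 10, -8, 0, 4]
After 'pick 2': [4, 4, 0, 10, -8, 0, 4, -8]
After 'push 12': [4, 4, 0, 10, -8, 0, 4, -8, 12]
After 'mod': [4, 4, 0, 10, -8, 0, 4, 4]
After 'div': [4, 4, 0, 10, -8, 0, 1]

Answer: [4, 4, 0, 10, -8, 0, 1]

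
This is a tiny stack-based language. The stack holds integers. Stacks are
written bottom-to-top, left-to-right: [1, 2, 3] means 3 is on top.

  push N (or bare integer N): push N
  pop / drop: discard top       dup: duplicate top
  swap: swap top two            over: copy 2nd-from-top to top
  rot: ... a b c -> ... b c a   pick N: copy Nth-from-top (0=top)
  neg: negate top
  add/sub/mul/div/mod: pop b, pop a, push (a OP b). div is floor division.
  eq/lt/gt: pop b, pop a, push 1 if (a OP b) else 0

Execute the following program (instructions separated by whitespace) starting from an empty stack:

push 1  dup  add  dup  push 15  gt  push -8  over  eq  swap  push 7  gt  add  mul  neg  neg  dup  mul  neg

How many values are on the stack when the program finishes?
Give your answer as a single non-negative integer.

After 'push 1': stack = [1] (depth 1)
After 'dup': stack = [1, 1] (depth 2)
After 'add': stack = [2] (depth 1)
After 'dup': stack = [2, 2] (depth 2)
After 'push 15': stack = [2, 2, 15] (depth 3)
After 'gt': stack = [2, 0] (depth 2)
After 'push -8': stack = [2, 0, -8] (depth 3)
After 'over': stack = [2, 0, -8, 0] (depth 4)
After 'eq': stack = [2, 0, 0] (depth 3)
After 'swap': stack = [2, 0, 0] (depth 3)
After 'push 7': stack = [2, 0, 0, 7] (depth 4)
After 'gt': stack = [2, 0, 0] (depth 3)
After 'add': stack = [2, 0] (depth 2)
After 'mul': stack = [0] (depth 1)
After 'neg': stack = [0] (depth 1)
After 'neg': stack = [0] (depth 1)
After 'dup': stack = [0, 0] (depth 2)
After 'mul': stack = [0] (depth 1)
After 'neg': stack = [0] (depth 1)

Answer: 1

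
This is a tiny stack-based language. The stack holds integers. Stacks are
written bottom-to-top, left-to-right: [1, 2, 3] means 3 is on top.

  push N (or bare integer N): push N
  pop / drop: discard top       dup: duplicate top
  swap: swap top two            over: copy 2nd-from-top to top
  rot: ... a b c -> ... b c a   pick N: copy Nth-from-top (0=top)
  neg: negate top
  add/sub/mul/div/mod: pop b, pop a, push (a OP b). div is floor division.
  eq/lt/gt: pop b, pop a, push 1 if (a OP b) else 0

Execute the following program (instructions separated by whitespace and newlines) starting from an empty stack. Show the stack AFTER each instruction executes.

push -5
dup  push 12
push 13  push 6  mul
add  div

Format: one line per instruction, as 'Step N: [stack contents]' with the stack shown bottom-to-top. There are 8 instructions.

Step 1: [-5]
Step 2: [-5, -5]
Step 3: [-5, -5, 12]
Step 4: [-5, -5, 12, 13]
Step 5: [-5, -5, 12, 13, 6]
Step 6: [-5, -5, 12, 78]
Step 7: [-5, -5, 90]
Step 8: [-5, -1]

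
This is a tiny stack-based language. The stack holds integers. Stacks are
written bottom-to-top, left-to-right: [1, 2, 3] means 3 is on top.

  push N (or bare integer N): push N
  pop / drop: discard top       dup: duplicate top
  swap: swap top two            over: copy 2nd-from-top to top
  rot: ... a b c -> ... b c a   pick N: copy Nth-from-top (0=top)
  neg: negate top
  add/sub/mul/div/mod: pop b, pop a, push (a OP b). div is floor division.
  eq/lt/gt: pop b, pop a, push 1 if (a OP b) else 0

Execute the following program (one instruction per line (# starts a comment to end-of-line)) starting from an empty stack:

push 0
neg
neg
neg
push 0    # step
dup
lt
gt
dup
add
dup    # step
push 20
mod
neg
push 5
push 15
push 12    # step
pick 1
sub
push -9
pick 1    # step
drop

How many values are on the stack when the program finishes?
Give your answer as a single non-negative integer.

After 'push 0': stack = [0] (depth 1)
After 'neg': stack = [0] (depth 1)
After 'neg': stack = [0] (depth 1)
After 'neg': stack = [0] (depth 1)
After 'push 0': stack = [0, 0] (depth 2)
After 'dup': stack = [0, 0, 0] (depth 3)
After 'lt': stack = [0, 0] (depth 2)
After 'gt': stack = [0] (depth 1)
After 'dup': stack = [0, 0] (depth 2)
After 'add': stack = [0] (depth 1)
  ...
After 'mod': stack = [0, 0] (depth 2)
After 'neg': stack = [0, 0] (depth 2)
After 'push 5': stack = [0, 0, 5] (depth 3)
After 'push 15': stack = [0, 0, 5, 15] (depth 4)
After 'push 12': stack = [0, 0, 5, 15, 12] (depth 5)
After 'pick 1': stack = [0, 0, 5, 15, 12, 15] (depth 6)
After 'sub': stack = [0, 0, 5, 15, -3] (depth 5)
After 'push -9': stack = [0, 0, 5, 15, -3, -9] (depth 6)
After 'pick 1': stack = [0, 0, 5, 15, -3, -9, -3] (depth 7)
After 'drop': stack = [0, 0, 5, 15, -3, -9] (depth 6)

Answer: 6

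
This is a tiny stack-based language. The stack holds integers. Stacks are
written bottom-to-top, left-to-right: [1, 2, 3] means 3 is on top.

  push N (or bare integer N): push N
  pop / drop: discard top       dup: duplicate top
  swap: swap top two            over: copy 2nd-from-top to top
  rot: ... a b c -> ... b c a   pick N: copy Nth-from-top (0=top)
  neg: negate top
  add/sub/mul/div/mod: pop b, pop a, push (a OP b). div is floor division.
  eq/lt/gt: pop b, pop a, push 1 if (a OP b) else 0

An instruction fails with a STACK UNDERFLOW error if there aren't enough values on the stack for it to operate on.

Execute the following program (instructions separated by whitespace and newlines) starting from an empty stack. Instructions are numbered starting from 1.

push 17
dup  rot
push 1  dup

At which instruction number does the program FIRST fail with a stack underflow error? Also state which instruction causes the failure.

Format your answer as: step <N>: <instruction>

Answer: step 3: rot

Derivation:
Step 1 ('push 17'): stack = [17], depth = 1
Step 2 ('dup'): stack = [17, 17], depth = 2
Step 3 ('rot'): needs 3 value(s) but depth is 2 — STACK UNDERFLOW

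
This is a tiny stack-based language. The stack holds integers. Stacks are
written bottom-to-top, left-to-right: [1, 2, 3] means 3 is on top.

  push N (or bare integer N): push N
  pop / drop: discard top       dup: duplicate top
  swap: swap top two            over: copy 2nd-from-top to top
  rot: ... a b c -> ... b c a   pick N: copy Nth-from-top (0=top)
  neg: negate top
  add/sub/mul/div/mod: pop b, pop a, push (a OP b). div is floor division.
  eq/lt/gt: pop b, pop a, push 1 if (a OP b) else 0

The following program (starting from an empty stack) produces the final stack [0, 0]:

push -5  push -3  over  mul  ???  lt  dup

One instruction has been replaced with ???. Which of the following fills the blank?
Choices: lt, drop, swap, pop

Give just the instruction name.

Answer: swap

Derivation:
Stack before ???: [-5, 15]
Stack after ???:  [15, -5]
Checking each choice:
  lt: stack underflow (need 2, have 1)
  drop: stack underflow (need 2, have 1)
  swap: MATCH
  pop: stack underflow (need 2, have 1)


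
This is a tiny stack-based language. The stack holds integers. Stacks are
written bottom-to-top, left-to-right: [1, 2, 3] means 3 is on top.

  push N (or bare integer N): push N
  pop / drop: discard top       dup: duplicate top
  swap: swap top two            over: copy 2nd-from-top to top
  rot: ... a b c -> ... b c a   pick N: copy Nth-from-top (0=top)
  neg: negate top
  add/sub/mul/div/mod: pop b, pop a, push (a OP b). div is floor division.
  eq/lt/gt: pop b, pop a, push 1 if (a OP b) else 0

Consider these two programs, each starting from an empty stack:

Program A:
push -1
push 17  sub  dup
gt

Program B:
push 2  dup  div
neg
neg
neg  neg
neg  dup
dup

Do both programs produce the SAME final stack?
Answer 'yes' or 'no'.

Answer: no

Derivation:
Program A trace:
  After 'push -1': [-1]
  After 'push 17': [-1, 17]
  After 'sub': [-18]
  After 'dup': [-18, -18]
  After 'gt': [0]
Program A final stack: [0]

Program B trace:
  After 'push 2': [2]
  After 'dup': [2, 2]
  After 'div': [1]
  After 'neg': [-1]
  After 'neg': [1]
  After 'neg': [-1]
  After 'neg': [1]
  After 'neg': [-1]
  After 'dup': [-1, -1]
  After 'dup': [-1, -1, -1]
Program B final stack: [-1, -1, -1]
Same: no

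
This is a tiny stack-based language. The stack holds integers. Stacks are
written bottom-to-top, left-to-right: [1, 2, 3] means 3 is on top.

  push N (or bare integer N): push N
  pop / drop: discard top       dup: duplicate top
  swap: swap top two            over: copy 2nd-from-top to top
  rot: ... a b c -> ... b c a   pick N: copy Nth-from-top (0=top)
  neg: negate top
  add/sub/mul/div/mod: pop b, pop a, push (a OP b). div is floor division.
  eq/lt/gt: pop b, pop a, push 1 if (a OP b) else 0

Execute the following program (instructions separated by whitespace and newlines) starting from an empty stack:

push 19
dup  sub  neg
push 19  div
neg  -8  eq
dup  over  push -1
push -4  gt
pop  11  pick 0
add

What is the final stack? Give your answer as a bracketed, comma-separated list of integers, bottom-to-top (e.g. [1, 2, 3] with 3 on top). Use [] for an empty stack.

Answer: [0, 0, 0, 22]

Derivation:
After 'push 19': [19]
After 'dup': [19, 19]
After 'sub': [0]
After 'neg': [0]
After 'push 19': [0, 19]
After 'div': [0]
After 'neg': [0]
After 'push -8': [0, -8]
After 'eq': [0]
After 'dup': [0, 0]
After 'over': [0, 0, 0]
After 'push -1': [0, 0, 0, -1]
After 'push -4': [0, 0, 0, -1, -4]
After 'gt': [0, 0, 0, 1]
After 'pop': [0, 0, 0]
After 'push 11': [0, 0, 0, 11]
After 'pick 0': [0, 0, 0, 11, 11]
After 'add': [0, 0, 0, 22]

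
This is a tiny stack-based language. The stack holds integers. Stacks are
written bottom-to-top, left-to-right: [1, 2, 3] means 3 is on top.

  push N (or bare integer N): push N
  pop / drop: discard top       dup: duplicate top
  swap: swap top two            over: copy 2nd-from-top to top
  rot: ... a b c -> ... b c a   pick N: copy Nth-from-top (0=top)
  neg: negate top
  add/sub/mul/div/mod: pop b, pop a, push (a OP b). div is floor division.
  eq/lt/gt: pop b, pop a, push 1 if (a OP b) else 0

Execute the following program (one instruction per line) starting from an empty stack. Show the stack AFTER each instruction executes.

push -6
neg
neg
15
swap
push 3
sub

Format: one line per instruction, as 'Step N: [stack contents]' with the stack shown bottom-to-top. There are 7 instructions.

Step 1: [-6]
Step 2: [6]
Step 3: [-6]
Step 4: [-6, 15]
Step 5: [15, -6]
Step 6: [15, -6, 3]
Step 7: [15, -9]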